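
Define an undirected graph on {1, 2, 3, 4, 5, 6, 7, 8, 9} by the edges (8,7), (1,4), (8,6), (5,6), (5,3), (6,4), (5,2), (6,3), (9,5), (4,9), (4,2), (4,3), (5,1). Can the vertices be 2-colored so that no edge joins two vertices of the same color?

The cycle 6-3-5-6 has length 3, which is odd, so the graph is not bipartite.

No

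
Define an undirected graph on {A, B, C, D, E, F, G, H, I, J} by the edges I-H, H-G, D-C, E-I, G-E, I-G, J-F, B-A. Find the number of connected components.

4

Component: {A, B}
Component: {C, D}
Component: {F, J}
Component: {E, G, H, I}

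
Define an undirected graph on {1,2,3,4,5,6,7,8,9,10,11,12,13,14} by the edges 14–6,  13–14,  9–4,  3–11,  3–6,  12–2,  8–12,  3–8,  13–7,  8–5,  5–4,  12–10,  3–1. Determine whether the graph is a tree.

Yes

|V| = 14, |E| = 13.
It is connected with exactly 13 edges, hence acyclic — it is a tree.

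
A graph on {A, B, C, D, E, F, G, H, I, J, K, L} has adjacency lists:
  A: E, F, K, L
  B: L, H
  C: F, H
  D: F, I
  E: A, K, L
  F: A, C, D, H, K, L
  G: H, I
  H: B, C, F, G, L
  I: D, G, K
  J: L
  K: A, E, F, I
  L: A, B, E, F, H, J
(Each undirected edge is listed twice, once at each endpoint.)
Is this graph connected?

Yes

Starting from A and exploring outward reaches every vertex (A, K, F, E, L, I, H, D, C, B, J, G); the graph is connected.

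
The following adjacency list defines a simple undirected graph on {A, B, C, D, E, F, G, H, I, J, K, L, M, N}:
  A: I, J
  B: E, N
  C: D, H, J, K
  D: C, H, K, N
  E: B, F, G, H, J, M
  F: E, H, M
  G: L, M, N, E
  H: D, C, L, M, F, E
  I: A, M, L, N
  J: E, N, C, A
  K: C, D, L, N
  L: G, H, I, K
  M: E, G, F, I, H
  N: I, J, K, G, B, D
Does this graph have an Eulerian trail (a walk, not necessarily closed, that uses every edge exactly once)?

Yes

Degrees: A:2, B:2, C:4, D:4, E:6, F:3, G:4, H:6, I:4, J:4, K:4, L:4, M:5, N:6
Odd-degree vertices: F, M (2 total).
The non-isolated vertices are connected and exactly 2 have odd degree, so an Eulerian trail exists (from F to M).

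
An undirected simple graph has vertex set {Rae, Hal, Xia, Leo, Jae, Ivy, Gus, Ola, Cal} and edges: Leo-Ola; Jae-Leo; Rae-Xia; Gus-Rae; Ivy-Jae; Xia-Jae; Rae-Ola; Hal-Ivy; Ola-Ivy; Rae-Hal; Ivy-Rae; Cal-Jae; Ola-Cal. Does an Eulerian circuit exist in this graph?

Degrees: Rae:5, Hal:2, Xia:2, Leo:2, Jae:4, Ivy:4, Gus:1, Ola:4, Cal:2
Vertices with odd degree: Rae, Gus. An Eulerian circuit requires all degrees even.

No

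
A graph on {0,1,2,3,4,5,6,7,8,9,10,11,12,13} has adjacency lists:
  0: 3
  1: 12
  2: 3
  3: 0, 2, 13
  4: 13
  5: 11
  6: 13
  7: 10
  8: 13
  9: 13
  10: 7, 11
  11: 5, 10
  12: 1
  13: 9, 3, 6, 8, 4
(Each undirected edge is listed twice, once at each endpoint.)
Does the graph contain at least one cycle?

The graph has 14 vertices, 11 edges, and 3 connected components.
A forest on 14 vertices with 3 components has exactly 11 edges, which matches — so no cycle.

No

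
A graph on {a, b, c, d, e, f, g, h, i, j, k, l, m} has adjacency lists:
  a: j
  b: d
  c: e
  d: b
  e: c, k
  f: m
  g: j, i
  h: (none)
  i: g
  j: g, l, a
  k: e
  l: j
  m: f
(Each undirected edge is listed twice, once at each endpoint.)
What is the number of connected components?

5

Component: {h}
Component: {b, d}
Component: {f, m}
Component: {c, e, k}
Component: {a, g, i, j, l}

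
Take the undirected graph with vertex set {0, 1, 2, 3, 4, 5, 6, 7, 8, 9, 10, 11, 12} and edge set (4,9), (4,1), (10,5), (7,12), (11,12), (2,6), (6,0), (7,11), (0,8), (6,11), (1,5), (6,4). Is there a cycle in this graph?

Yes

|V| = 13, |E| = 12, number of components = 2.
One cycle is 11-7-12-11.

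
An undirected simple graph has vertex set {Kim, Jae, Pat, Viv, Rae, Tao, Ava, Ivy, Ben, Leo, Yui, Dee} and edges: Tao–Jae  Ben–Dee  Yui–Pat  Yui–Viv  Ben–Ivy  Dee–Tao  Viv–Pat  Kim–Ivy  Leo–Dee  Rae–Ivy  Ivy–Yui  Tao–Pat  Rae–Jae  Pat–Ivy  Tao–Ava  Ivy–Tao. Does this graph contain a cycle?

Yes

The graph has 12 vertices, 16 edges, and 1 connected component.
Since 16 > 12 - 1, a cycle must exist; for instance Ivy-Pat-Viv-Yui-Ivy.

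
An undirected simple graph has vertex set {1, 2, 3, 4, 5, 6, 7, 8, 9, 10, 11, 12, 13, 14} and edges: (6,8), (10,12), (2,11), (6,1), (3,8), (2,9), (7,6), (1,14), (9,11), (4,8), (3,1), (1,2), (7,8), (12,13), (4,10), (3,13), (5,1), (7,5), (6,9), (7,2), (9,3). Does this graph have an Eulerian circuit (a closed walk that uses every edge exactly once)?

Degrees: 1:5, 2:4, 3:4, 4:2, 5:2, 6:4, 7:4, 8:4, 9:4, 10:2, 11:2, 12:2, 13:2, 14:1
1, 14 have odd degree; an Eulerian circuit needs every degree to be even, so none exists.

No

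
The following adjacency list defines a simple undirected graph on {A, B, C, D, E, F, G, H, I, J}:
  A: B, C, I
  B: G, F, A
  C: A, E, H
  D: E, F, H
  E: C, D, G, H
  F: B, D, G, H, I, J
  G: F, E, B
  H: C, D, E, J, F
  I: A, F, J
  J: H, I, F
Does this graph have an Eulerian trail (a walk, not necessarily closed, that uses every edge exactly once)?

Degrees: A:3, B:3, C:3, D:3, E:4, F:6, G:3, H:5, I:3, J:3
Odd-degree vertices: A, B, C, D, G, H, I, J (8 total).
An Eulerian trail requires 0 or 2 odd-degree vertices; here there are 8.

No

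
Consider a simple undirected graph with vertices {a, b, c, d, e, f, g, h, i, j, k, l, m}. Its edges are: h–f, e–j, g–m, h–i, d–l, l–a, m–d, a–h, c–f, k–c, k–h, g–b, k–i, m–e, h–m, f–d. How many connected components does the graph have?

Component: {a, b, c, d, e, f, g, h, i, j, k, l, m}

1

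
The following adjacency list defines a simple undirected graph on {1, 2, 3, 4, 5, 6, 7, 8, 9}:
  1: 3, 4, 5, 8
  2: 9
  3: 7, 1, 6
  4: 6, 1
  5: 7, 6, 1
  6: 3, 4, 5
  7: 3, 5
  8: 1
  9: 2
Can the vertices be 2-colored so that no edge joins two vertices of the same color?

Yes

Partition the vertices as {3, 4, 5, 8, 9} vs {1, 2, 6, 7}. Each listed edge has one endpoint in each part, so the graph is bipartite.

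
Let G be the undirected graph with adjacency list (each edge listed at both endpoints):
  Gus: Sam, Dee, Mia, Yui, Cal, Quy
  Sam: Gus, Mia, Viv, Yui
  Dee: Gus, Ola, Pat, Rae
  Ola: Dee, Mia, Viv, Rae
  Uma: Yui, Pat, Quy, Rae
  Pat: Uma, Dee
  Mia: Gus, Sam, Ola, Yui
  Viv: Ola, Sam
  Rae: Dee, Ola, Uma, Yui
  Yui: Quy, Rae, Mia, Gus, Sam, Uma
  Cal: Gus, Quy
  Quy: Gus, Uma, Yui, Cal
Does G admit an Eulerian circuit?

Degrees: Gus:6, Sam:4, Dee:4, Ola:4, Uma:4, Pat:2, Mia:4, Viv:2, Rae:4, Yui:6, Cal:2, Quy:4
Every vertex has even degree and the edges form a single connected piece, so an Eulerian circuit exists.

Yes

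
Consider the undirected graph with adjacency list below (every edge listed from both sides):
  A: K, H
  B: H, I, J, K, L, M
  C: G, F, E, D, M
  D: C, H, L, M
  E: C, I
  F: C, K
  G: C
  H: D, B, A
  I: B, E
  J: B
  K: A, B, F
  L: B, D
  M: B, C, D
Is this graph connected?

Yes

Starting from A and exploring outward reaches every vertex (A, H, K, D, B, F, M, C, L, J, I, G, E); the graph is connected.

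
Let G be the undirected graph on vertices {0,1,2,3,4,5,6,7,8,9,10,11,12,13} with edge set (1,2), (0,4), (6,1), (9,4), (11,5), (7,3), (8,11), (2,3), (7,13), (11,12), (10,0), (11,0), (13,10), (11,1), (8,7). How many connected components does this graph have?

Component: {0, 1, 2, 3, 4, 5, 6, 7, 8, 9, 10, 11, 12, 13}

1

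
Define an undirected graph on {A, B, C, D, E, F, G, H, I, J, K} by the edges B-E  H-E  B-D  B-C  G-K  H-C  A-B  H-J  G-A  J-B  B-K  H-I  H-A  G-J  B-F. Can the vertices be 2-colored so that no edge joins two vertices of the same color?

A valid 2-coloring puts {B, G, H} on one side and {A, C, D, E, F, I, J, K} on the other; every edge crosses between the two sides.

Yes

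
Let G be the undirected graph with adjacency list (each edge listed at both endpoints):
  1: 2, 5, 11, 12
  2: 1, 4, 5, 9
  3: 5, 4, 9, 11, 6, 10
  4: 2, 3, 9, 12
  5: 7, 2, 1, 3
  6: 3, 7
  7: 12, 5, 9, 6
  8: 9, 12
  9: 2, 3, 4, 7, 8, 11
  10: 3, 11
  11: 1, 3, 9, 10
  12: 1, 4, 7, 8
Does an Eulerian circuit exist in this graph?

Degrees: 1:4, 2:4, 3:6, 4:4, 5:4, 6:2, 7:4, 8:2, 9:6, 10:2, 11:4, 12:4
All degrees are even and the non-isolated vertices are connected — an Eulerian circuit exists.

Yes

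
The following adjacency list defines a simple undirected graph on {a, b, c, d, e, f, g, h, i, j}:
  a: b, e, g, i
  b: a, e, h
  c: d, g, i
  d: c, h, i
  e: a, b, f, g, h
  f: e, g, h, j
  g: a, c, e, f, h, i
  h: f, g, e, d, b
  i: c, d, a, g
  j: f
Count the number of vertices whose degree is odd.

Degrees: a:4, b:3, c:3, d:3, e:5, f:4, g:6, h:5, i:4, j:1
Odd-degree vertices: b, c, d, e, h, j.

6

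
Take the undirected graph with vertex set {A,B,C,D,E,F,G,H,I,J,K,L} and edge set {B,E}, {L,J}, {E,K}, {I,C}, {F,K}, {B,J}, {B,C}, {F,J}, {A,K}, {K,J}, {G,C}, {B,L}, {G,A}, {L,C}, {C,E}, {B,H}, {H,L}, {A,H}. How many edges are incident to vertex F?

2

Neighbors of F: J, K.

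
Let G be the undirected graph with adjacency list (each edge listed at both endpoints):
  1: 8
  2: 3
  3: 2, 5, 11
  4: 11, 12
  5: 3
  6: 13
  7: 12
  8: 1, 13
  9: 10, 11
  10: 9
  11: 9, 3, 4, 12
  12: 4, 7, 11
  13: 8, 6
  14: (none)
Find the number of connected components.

Component: {14}
Component: {1, 6, 8, 13}
Component: {2, 3, 4, 5, 7, 9, 10, 11, 12}

3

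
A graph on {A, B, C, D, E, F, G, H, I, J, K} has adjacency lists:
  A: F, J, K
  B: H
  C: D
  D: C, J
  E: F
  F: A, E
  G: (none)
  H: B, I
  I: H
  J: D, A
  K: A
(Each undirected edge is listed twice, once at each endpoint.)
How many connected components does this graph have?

3

Component: {G}
Component: {B, H, I}
Component: {A, C, D, E, F, J, K}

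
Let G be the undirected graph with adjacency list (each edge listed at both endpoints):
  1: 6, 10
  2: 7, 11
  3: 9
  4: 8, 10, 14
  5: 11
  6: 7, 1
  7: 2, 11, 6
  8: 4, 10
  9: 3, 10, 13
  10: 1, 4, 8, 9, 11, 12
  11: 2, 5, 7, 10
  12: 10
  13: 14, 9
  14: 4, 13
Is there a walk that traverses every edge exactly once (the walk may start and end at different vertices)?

No

Degrees: 1:2, 2:2, 3:1, 4:3, 5:1, 6:2, 7:3, 8:2, 9:3, 10:6, 11:4, 12:1, 13:2, 14:2
Odd-degree vertices: 3, 4, 5, 7, 9, 12 (6 total).
With 6 odd-degree vertices (more than two), no single trail can use every edge.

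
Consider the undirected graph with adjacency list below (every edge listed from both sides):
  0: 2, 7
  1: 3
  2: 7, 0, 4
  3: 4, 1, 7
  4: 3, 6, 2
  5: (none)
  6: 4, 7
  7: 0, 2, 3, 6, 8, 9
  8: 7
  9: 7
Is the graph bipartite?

No

The cycle 2-0-7-2 has length 3, which is odd, so the graph is not bipartite.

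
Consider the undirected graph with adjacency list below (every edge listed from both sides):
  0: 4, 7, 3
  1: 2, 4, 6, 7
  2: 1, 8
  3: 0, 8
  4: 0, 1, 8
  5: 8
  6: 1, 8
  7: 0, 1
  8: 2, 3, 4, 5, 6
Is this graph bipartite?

A valid 2-coloring puts {2, 3, 4, 5, 6, 7} on one side and {0, 1, 8} on the other; every edge crosses between the two sides.

Yes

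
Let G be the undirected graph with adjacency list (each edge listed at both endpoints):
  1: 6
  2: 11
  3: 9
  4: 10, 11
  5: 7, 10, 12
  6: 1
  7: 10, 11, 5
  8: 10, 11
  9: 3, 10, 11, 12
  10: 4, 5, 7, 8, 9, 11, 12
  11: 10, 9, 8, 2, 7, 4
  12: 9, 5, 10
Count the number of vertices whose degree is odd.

Degrees: 1:1, 2:1, 3:1, 4:2, 5:3, 6:1, 7:3, 8:2, 9:4, 10:7, 11:6, 12:3
Odd-degree vertices: 1, 2, 3, 5, 6, 7, 10, 12.

8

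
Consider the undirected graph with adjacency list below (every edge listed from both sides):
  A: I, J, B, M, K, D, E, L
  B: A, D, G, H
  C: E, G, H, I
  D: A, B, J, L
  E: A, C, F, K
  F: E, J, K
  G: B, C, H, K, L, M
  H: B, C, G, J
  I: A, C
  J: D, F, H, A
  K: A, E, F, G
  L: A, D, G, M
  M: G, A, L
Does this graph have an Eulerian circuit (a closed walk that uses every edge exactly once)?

No

Degrees: A:8, B:4, C:4, D:4, E:4, F:3, G:6, H:4, I:2, J:4, K:4, L:4, M:3
F, M have odd degree; an Eulerian circuit needs every degree to be even, so none exists.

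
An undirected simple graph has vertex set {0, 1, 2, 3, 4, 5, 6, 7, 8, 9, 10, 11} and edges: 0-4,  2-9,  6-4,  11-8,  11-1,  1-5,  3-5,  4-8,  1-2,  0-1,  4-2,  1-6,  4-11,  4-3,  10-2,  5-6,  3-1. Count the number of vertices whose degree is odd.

6

Degrees: 0:2, 1:6, 2:4, 3:3, 4:6, 5:3, 6:3, 7:0, 8:2, 9:1, 10:1, 11:3
Odd-degree vertices: 3, 5, 6, 9, 10, 11.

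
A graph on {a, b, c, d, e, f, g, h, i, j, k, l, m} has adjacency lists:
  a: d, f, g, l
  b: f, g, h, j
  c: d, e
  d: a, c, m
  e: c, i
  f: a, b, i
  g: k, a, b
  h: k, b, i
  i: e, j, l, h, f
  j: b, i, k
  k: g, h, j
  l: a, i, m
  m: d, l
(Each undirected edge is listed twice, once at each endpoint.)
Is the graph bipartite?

Yes

A valid 2-coloring puts {d, e, f, g, h, j, l} on one side and {a, b, c, i, k, m} on the other; every edge crosses between the two sides.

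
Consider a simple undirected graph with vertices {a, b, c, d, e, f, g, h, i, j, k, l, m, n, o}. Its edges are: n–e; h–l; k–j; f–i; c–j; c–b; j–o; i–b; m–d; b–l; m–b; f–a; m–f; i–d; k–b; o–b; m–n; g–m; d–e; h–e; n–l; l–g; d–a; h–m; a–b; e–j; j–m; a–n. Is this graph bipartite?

Color {b, d, f, g, h, j, n} black and {a, c, e, i, k, l, m, o} white. No edge joins two same-colored vertices, so the graph is bipartite.

Yes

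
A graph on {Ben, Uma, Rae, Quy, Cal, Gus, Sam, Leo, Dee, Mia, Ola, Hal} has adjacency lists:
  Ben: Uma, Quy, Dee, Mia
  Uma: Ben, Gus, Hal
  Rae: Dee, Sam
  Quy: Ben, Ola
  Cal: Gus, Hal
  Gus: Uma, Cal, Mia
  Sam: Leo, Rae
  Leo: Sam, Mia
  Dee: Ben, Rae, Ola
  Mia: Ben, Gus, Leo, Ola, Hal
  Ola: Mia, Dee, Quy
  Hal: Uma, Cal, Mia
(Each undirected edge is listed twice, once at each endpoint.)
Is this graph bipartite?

Partition the vertices as {Uma, Quy, Cal, Sam, Dee, Mia} vs {Ben, Rae, Gus, Leo, Ola, Hal}. Each listed edge has one endpoint in each part, so the graph is bipartite.

Yes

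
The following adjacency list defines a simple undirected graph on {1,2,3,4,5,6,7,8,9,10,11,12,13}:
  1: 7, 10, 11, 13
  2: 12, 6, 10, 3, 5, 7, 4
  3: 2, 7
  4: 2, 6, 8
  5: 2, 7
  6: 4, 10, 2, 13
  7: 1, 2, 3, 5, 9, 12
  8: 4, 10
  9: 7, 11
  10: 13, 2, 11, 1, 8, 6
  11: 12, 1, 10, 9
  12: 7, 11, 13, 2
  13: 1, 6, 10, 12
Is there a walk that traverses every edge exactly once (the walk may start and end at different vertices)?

Degrees: 1:4, 2:7, 3:2, 4:3, 5:2, 6:4, 7:6, 8:2, 9:2, 10:6, 11:4, 12:4, 13:4
Odd-degree vertices: 2, 4 (2 total).
The non-isolated vertices are connected and exactly 2 have odd degree, so an Eulerian trail exists (from 2 to 4).

Yes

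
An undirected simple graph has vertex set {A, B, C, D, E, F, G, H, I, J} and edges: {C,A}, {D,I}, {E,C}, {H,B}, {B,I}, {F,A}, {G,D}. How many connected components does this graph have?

3

Component: {J}
Component: {A, C, E, F}
Component: {B, D, G, H, I}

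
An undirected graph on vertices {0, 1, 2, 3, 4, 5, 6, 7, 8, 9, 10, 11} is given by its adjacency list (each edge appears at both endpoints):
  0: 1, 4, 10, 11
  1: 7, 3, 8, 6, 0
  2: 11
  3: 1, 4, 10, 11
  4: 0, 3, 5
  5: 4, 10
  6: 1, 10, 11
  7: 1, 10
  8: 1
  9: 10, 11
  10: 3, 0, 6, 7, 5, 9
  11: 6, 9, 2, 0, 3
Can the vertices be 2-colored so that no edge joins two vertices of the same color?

Yes

Partition the vertices as {1, 4, 10, 11} vs {0, 2, 3, 5, 6, 7, 8, 9}. Each listed edge has one endpoint in each part, so the graph is bipartite.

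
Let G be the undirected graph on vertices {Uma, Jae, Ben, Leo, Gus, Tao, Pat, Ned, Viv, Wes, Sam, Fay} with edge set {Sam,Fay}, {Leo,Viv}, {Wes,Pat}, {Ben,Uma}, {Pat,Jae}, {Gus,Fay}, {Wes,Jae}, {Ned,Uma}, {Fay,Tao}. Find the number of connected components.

Component: {Leo, Viv}
Component: {Uma, Ben, Ned}
Component: {Jae, Pat, Wes}
Component: {Gus, Tao, Sam, Fay}

4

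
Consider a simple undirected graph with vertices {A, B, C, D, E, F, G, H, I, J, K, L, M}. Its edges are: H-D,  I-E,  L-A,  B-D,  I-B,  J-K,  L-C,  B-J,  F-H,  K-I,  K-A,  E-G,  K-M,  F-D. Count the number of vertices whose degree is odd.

6

Degrees: A:2, B:3, C:1, D:3, E:2, F:2, G:1, H:2, I:3, J:2, K:4, L:2, M:1
Odd-degree vertices: B, C, D, G, I, M.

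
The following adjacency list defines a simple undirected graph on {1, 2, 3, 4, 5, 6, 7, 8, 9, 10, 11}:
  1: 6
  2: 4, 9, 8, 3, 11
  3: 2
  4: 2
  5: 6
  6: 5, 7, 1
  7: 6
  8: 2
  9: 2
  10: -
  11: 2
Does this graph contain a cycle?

The graph has 11 vertices, 8 edges, and 3 connected components.
Since 8 = 11 - 3, the graph is a forest and contains no cycle.

No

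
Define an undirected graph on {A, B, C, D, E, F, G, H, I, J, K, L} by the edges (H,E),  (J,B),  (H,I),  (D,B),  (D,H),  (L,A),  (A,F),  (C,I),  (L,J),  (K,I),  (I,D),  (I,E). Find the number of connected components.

2

Component: {G}
Component: {A, B, C, D, E, F, H, I, J, K, L}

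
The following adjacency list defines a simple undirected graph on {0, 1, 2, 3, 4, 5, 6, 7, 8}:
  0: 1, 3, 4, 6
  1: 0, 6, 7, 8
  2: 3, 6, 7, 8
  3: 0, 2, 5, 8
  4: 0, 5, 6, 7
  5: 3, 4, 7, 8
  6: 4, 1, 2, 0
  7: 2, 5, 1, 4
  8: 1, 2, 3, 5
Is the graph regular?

Yes

Degrees: 0:4, 1:4, 2:4, 3:4, 4:4, 5:4, 6:4, 7:4, 8:4
Every vertex has degree 4, so the graph is 4-regular.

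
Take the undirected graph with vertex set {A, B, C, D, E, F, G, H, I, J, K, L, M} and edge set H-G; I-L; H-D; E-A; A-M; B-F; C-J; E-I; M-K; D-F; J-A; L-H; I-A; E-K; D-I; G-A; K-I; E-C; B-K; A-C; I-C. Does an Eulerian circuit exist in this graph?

No

Degrees: A:6, B:2, C:4, D:3, E:4, F:2, G:2, H:3, I:6, J:2, K:4, L:2, M:2
Vertices with odd degree: D, H. An Eulerian circuit requires all degrees even.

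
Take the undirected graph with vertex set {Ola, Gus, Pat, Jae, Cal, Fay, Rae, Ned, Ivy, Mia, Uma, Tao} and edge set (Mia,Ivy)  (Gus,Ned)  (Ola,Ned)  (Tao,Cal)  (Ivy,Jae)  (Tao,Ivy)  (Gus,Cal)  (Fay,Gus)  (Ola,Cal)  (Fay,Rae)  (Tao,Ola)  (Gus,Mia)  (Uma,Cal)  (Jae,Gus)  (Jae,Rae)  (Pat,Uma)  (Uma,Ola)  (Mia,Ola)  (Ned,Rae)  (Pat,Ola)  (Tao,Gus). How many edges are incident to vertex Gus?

Neighbors of Gus: Jae, Cal, Fay, Ned, Mia, Tao.

6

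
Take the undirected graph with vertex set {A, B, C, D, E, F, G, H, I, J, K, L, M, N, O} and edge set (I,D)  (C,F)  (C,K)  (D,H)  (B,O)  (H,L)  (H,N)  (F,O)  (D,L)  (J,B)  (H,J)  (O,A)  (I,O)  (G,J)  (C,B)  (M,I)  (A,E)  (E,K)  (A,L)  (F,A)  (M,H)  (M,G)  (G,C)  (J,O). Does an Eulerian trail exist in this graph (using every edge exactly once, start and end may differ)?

Degrees: A:4, B:3, C:4, D:3, E:2, F:3, G:3, H:5, I:3, J:4, K:2, L:3, M:3, N:1, O:5
Odd-degree vertices: B, D, F, G, H, I, L, M, N, O (10 total).
An Eulerian trail requires 0 or 2 odd-degree vertices; here there are 10.

No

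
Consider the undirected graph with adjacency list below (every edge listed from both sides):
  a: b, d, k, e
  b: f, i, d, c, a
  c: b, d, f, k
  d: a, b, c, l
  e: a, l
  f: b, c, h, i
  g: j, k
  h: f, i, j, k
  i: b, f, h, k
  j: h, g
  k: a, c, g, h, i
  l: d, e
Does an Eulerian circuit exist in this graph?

No

Degrees: a:4, b:5, c:4, d:4, e:2, f:4, g:2, h:4, i:4, j:2, k:5, l:2
Vertices with odd degree: b, k. An Eulerian circuit requires all degrees even.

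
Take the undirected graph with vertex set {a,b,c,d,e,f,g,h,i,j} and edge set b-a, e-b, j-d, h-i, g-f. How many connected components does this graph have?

5

Component: {c}
Component: {d, j}
Component: {f, g}
Component: {h, i}
Component: {a, b, e}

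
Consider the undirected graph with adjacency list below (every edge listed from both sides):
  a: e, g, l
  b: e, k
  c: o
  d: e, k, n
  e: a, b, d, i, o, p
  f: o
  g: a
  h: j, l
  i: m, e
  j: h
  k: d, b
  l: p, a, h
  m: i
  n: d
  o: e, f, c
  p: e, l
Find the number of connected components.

Component: {a, b, c, d, e, f, g, h, i, j, k, l, m, n, o, p}

1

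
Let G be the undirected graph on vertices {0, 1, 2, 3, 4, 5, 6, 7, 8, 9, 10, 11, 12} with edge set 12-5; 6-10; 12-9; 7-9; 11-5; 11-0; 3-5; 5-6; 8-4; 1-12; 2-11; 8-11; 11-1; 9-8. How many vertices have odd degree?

Degrees: 0:1, 1:2, 2:1, 3:1, 4:1, 5:4, 6:2, 7:1, 8:3, 9:3, 10:1, 11:5, 12:3
Odd-degree vertices: 0, 2, 3, 4, 7, 8, 9, 10, 11, 12.

10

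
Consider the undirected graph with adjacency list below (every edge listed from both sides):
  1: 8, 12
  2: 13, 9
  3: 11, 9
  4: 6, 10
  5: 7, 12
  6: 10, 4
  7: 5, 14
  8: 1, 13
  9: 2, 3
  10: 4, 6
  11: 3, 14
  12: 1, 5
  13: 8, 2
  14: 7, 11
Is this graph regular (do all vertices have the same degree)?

Yes

Degrees: 1:2, 2:2, 3:2, 4:2, 5:2, 6:2, 7:2, 8:2, 9:2, 10:2, 11:2, 12:2, 13:2, 14:2
All degrees equal 2; the graph is regular.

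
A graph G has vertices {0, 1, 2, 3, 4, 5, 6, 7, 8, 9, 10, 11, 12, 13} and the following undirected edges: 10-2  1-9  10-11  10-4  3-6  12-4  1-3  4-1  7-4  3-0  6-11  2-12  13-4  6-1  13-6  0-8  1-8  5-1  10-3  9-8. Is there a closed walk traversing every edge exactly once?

Degrees: 0:2, 1:6, 2:2, 3:4, 4:5, 5:1, 6:4, 7:1, 8:3, 9:2, 10:4, 11:2, 12:2, 13:2
4, 5, 7, 8 have odd degree; an Eulerian circuit needs every degree to be even, so none exists.

No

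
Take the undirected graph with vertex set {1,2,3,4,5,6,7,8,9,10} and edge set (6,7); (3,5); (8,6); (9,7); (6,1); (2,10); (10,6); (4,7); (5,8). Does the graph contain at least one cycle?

No

The graph has 10 vertices, 9 edges, and 1 connected component.
Since 9 = 10 - 1, the graph is a forest and contains no cycle.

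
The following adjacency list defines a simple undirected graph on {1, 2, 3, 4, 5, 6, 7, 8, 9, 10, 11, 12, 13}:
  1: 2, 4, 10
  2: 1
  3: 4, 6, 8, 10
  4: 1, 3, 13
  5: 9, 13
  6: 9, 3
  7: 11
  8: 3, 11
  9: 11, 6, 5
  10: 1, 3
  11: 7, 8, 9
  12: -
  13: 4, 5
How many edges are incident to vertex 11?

3

Neighbors of 11: 7, 8, 9.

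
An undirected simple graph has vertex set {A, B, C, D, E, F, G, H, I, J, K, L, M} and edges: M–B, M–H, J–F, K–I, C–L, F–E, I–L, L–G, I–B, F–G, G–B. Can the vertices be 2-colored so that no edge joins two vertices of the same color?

A valid 2-coloring puts {A, C, D, E, G, I, J, M} on one side and {B, F, H, K, L} on the other; every edge crosses between the two sides.

Yes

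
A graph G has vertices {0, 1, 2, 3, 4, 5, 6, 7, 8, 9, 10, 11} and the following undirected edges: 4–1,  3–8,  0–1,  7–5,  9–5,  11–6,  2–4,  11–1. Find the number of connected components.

Component: {10}
Component: {3, 8}
Component: {5, 7, 9}
Component: {0, 1, 2, 4, 6, 11}

4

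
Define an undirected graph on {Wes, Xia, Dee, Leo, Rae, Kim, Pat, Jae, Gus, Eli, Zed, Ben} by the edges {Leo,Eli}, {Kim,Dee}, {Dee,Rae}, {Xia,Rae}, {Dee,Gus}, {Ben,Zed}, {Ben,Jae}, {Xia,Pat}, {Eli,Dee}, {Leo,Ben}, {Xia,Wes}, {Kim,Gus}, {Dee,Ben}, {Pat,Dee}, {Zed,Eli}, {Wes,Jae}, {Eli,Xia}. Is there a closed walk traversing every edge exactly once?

Degrees: Wes:2, Xia:4, Dee:6, Leo:2, Rae:2, Kim:2, Pat:2, Jae:2, Gus:2, Eli:4, Zed:2, Ben:4
All degrees are even and the non-isolated vertices are connected — an Eulerian circuit exists.

Yes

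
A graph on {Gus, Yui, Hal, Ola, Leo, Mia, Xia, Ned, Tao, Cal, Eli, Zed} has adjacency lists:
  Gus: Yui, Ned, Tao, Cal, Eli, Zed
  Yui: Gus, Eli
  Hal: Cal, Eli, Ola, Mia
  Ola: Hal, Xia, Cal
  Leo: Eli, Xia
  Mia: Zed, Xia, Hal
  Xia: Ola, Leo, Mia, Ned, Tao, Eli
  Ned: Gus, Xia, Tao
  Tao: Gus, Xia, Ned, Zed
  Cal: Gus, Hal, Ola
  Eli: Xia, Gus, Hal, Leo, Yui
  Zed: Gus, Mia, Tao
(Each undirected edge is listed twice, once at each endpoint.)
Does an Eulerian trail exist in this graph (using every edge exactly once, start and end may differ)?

No

Degrees: Gus:6, Yui:2, Hal:4, Ola:3, Leo:2, Mia:3, Xia:6, Ned:3, Tao:4, Cal:3, Eli:5, Zed:3
Odd-degree vertices: Ola, Mia, Ned, Cal, Eli, Zed (6 total).
With 6 odd-degree vertices (more than two), no single trail can use every edge.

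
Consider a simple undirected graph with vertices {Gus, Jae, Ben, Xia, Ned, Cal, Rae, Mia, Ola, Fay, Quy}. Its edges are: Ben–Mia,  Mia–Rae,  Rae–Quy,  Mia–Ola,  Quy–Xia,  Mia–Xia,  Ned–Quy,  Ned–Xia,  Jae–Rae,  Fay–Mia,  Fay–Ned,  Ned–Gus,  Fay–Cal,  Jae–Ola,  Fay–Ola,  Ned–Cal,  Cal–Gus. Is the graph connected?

Yes

A breadth-first search from Gus visits Gus, Cal, Ned, Fay, Xia, Quy, Mia, Ola, Rae, Ben, Jae — all 11 vertices — so the graph is connected.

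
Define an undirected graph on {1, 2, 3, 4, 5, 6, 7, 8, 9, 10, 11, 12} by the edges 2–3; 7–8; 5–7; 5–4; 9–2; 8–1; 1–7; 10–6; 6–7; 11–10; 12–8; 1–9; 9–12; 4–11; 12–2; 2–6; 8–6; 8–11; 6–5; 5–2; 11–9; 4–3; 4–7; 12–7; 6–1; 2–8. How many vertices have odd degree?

Degrees: 1:4, 2:6, 3:2, 4:4, 5:4, 6:6, 7:6, 8:6, 9:4, 10:2, 11:4, 12:4
Odd-degree vertices: none.

0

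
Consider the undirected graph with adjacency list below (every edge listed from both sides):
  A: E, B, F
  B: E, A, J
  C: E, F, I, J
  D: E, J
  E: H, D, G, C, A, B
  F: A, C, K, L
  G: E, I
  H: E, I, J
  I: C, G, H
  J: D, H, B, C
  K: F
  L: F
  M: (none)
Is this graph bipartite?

E-B-A-E is an odd cycle (length 3), and a bipartite graph can contain only even cycles.

No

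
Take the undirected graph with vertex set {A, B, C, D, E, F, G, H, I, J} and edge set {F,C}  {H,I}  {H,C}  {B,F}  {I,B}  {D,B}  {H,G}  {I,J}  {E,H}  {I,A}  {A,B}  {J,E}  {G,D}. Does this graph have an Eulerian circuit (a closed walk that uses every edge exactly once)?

Degrees: A:2, B:4, C:2, D:2, E:2, F:2, G:2, H:4, I:4, J:2
All degrees are even and the non-isolated vertices are connected — an Eulerian circuit exists.

Yes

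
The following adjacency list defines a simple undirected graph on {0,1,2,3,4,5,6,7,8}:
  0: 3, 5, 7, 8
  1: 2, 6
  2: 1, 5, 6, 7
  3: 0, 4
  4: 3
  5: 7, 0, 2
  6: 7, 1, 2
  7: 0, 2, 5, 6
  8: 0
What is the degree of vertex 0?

Neighbors of 0: 3, 5, 7, 8.

4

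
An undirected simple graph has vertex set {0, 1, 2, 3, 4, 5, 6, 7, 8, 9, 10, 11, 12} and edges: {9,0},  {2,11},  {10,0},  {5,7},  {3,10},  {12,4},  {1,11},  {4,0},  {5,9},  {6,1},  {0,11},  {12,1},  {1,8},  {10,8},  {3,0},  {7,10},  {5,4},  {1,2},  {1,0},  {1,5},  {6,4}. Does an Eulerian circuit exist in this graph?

No

Degrees: 0:6, 1:7, 2:2, 3:2, 4:4, 5:4, 6:2, 7:2, 8:2, 9:2, 10:4, 11:3, 12:2
Vertices with odd degree: 1, 11. An Eulerian circuit requires all degrees even.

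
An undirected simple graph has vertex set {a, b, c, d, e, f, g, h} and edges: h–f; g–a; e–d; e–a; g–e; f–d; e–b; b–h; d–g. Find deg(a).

Neighbors of a: e, g.

2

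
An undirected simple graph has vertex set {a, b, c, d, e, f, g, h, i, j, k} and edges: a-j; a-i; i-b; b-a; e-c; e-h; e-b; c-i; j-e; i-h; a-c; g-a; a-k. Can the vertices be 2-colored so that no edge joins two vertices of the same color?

The cycle b-i-a-b has length 3, which is odd, so the graph is not bipartite.

No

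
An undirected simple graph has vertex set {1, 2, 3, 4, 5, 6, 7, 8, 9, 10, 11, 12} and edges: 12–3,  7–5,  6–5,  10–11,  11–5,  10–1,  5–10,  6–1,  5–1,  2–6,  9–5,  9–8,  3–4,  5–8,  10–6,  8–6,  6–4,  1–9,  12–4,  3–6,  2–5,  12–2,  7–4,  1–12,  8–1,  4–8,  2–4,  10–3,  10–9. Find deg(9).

4

Neighbors of 9: 1, 5, 8, 10.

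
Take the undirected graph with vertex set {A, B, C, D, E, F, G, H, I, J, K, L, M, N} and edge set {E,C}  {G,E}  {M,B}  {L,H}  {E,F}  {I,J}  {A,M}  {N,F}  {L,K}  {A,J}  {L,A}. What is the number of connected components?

Component: {D}
Component: {C, E, F, G, N}
Component: {A, B, H, I, J, K, L, M}

3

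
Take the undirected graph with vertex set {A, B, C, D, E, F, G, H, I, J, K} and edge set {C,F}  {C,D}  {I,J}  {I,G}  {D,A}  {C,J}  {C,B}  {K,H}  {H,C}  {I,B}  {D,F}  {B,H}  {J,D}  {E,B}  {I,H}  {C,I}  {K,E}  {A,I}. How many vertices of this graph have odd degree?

2

Degrees: A:2, B:4, C:6, D:4, E:2, F:2, G:1, H:4, I:6, J:3, K:2
Odd-degree vertices: G, J.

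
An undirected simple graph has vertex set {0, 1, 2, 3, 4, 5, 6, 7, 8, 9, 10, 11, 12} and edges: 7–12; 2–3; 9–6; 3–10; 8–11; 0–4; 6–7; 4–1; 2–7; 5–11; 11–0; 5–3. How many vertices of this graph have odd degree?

8

Degrees: 0:2, 1:1, 2:2, 3:3, 4:2, 5:2, 6:2, 7:3, 8:1, 9:1, 10:1, 11:3, 12:1
Odd-degree vertices: 1, 3, 7, 8, 9, 10, 11, 12.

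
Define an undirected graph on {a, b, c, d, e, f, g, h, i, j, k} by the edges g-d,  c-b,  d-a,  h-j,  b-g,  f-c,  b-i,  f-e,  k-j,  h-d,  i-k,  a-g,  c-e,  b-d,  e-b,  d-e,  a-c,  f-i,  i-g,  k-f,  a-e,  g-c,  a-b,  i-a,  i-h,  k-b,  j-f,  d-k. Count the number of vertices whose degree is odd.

8

Degrees: a:6, b:7, c:5, d:6, e:5, f:5, g:5, h:3, i:6, j:3, k:5
Odd-degree vertices: b, c, e, f, g, h, j, k.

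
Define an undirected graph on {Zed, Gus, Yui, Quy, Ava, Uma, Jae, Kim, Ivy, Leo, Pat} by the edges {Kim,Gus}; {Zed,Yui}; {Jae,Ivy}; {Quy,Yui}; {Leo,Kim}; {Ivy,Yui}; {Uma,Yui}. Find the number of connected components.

Component: {Ava}
Component: {Pat}
Component: {Gus, Kim, Leo}
Component: {Zed, Yui, Quy, Uma, Jae, Ivy}

4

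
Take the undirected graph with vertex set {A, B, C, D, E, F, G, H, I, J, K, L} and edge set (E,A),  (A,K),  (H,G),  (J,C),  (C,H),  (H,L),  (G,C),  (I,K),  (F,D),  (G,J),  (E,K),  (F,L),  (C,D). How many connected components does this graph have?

3

Component: {B}
Component: {A, E, I, K}
Component: {C, D, F, G, H, J, L}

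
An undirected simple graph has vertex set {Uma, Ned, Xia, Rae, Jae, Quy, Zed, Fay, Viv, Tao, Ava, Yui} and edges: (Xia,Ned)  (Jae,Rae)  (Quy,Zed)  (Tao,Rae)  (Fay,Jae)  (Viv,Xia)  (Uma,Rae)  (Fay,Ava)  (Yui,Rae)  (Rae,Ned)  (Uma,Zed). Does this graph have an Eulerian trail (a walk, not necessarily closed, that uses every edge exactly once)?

No

Degrees: Uma:2, Ned:2, Xia:2, Rae:5, Jae:2, Quy:1, Zed:2, Fay:2, Viv:1, Tao:1, Ava:1, Yui:1
Odd-degree vertices: Rae, Quy, Viv, Tao, Ava, Yui (6 total).
An Eulerian trail requires 0 or 2 odd-degree vertices; here there are 6.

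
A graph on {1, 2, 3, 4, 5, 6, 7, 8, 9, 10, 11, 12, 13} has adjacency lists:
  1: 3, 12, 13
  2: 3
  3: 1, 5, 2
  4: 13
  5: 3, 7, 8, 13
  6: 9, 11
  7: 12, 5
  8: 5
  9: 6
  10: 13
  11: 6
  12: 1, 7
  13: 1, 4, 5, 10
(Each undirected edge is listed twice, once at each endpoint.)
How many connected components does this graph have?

2

Component: {6, 9, 11}
Component: {1, 2, 3, 4, 5, 7, 8, 10, 12, 13}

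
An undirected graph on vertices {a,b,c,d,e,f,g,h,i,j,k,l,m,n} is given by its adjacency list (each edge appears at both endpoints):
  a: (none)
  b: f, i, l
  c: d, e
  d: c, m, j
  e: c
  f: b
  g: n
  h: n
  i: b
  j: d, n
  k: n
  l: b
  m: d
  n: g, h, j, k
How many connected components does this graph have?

Component: {a}
Component: {b, f, i, l}
Component: {c, d, e, g, h, j, k, m, n}

3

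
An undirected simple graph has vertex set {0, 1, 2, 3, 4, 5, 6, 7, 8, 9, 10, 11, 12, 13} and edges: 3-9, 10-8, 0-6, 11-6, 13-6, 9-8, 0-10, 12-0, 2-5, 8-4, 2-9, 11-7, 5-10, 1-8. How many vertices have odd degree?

10

Degrees: 0:3, 1:1, 2:2, 3:1, 4:1, 5:2, 6:3, 7:1, 8:4, 9:3, 10:3, 11:2, 12:1, 13:1
Odd-degree vertices: 0, 1, 3, 4, 6, 7, 9, 10, 12, 13.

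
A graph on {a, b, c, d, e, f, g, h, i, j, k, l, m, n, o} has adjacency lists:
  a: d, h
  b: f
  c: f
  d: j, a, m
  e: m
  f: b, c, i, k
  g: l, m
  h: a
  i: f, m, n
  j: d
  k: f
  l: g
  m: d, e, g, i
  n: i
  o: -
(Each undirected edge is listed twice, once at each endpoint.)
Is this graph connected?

Component: {o}
Component: {a, b, c, d, e, f, g, h, i, j, k, l, m, n}
No edge joins these 2 groups, so the graph is disconnected.

No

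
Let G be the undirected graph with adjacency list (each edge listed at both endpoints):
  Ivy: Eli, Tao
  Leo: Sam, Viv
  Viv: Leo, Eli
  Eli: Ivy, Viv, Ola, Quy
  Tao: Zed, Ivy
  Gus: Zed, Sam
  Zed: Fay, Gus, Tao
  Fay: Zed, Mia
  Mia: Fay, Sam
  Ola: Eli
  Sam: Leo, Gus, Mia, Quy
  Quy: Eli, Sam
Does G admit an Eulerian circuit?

No

Degrees: Ivy:2, Leo:2, Viv:2, Eli:4, Tao:2, Gus:2, Zed:3, Fay:2, Mia:2, Ola:1, Sam:4, Quy:2
Zed, Ola have odd degree; an Eulerian circuit needs every degree to be even, so none exists.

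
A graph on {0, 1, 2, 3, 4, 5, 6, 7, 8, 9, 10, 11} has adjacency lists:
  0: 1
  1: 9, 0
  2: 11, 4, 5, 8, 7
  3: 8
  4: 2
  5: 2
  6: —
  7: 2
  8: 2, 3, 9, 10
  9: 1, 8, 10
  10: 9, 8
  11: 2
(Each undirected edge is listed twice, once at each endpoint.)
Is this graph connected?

No

Component: {6}
Component: {0, 1, 2, 3, 4, 5, 7, 8, 9, 10, 11}
No edge joins these 2 groups, so the graph is disconnected.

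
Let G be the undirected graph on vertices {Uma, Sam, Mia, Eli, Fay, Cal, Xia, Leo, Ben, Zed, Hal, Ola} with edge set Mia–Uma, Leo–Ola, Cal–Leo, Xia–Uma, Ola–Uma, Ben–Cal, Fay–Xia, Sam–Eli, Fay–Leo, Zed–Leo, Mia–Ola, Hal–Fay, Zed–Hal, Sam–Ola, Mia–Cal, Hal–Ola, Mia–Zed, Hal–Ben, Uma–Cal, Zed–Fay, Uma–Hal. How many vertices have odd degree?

Degrees: Uma:5, Sam:2, Mia:4, Eli:1, Fay:4, Cal:4, Xia:2, Leo:4, Ben:2, Zed:4, Hal:5, Ola:5
Odd-degree vertices: Uma, Eli, Hal, Ola.

4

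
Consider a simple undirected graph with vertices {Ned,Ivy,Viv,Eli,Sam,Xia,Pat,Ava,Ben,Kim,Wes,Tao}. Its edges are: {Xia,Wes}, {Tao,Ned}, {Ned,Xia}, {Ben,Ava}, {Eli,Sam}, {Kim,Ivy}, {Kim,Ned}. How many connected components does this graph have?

5

Component: {Viv}
Component: {Pat}
Component: {Eli, Sam}
Component: {Ava, Ben}
Component: {Ned, Ivy, Xia, Kim, Wes, Tao}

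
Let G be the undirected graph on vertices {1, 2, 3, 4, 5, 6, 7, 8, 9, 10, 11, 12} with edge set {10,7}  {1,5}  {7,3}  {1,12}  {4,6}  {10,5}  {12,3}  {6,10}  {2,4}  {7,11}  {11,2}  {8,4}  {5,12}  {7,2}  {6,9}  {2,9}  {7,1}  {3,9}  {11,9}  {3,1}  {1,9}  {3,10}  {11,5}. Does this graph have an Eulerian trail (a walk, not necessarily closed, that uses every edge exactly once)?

No

Degrees: 1:5, 2:4, 3:5, 4:3, 5:4, 6:3, 7:5, 8:1, 9:5, 10:4, 11:4, 12:3
Odd-degree vertices: 1, 3, 4, 6, 7, 8, 9, 12 (8 total).
An Eulerian trail requires 0 or 2 odd-degree vertices; here there are 8.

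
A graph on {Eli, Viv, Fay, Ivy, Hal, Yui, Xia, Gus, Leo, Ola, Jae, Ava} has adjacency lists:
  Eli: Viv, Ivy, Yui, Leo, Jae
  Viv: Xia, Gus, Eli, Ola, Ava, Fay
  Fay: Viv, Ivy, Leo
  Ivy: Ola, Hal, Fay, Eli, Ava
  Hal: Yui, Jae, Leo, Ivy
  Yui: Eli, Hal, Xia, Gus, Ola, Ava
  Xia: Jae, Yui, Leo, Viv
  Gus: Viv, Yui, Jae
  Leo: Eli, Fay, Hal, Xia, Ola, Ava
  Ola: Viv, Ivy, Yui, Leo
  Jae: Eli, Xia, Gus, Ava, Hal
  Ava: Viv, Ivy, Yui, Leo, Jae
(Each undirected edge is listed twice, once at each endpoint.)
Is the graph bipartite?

A valid 2-coloring puts {Viv, Ivy, Yui, Leo, Jae} on one side and {Eli, Fay, Hal, Xia, Gus, Ola, Ava} on the other; every edge crosses between the two sides.

Yes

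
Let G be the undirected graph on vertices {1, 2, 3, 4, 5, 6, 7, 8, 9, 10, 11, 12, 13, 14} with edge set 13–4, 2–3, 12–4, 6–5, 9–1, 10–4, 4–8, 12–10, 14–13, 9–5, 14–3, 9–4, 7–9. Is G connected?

Component: {11}
Component: {1, 2, 3, 4, 5, 6, 7, 8, 9, 10, 12, 13, 14}
No edge joins these 2 groups, so the graph is disconnected.

No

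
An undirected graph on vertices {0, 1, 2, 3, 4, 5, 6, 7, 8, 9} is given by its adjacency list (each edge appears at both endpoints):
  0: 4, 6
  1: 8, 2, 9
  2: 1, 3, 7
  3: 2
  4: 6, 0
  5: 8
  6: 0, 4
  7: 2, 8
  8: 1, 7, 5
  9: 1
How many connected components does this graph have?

Component: {0, 4, 6}
Component: {1, 2, 3, 5, 7, 8, 9}

2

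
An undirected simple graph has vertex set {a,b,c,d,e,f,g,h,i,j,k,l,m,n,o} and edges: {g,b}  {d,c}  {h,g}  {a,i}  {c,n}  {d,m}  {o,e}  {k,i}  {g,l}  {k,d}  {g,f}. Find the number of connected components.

Component: {j}
Component: {e, o}
Component: {b, f, g, h, l}
Component: {a, c, d, i, k, m, n}

4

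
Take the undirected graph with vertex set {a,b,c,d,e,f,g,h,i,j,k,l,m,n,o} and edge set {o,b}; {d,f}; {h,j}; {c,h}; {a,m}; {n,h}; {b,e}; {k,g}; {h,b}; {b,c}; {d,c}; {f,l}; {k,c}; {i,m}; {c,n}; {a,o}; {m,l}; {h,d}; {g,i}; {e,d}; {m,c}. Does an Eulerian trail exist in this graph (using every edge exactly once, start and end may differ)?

Yes

Degrees: a:2, b:4, c:6, d:4, e:2, f:2, g:2, h:5, i:2, j:1, k:2, l:2, m:4, n:2, o:2
Odd-degree vertices: h, j (2 total).
With 2 odd-degree vertices and all edges in one connected piece, an Eulerian trail exists (from h to j).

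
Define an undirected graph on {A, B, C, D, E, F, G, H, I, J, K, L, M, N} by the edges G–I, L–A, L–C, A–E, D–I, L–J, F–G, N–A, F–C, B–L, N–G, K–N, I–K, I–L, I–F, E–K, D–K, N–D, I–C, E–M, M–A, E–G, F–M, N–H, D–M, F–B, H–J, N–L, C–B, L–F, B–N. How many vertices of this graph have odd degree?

2

Degrees: A:4, B:4, C:4, D:4, E:4, F:6, G:4, H:2, I:6, J:2, K:4, L:7, M:4, N:7
Odd-degree vertices: L, N.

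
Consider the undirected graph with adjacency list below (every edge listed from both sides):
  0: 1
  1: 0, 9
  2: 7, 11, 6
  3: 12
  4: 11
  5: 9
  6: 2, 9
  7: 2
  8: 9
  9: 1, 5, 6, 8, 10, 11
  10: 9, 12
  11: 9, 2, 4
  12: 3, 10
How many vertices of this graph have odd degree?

Degrees: 0:1, 1:2, 2:3, 3:1, 4:1, 5:1, 6:2, 7:1, 8:1, 9:6, 10:2, 11:3, 12:2
Odd-degree vertices: 0, 2, 3, 4, 5, 7, 8, 11.

8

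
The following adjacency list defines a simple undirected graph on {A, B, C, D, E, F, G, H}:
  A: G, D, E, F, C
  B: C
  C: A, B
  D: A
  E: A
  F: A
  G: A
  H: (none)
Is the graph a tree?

No

The graph has 8 vertices and 6 edges.
It splits into 2 components, so it cannot be a tree.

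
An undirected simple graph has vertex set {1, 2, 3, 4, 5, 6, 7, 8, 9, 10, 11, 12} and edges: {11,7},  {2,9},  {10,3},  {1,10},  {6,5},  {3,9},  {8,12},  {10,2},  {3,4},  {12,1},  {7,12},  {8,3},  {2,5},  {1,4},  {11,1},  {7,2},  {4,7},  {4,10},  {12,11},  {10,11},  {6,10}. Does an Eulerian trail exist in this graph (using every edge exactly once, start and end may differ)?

Yes

Degrees: 1:4, 2:4, 3:4, 4:4, 5:2, 6:2, 7:4, 8:2, 9:2, 10:6, 11:4, 12:4
Odd-degree vertices: none (0 total).
The non-isolated vertices are connected and exactly 0 have odd degree, so an Eulerian trail exists.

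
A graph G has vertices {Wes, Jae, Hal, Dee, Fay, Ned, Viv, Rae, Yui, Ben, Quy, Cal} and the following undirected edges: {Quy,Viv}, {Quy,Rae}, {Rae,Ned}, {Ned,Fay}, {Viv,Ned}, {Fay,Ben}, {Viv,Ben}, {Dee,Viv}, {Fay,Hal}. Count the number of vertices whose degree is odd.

4

Degrees: Wes:0, Jae:0, Hal:1, Dee:1, Fay:3, Ned:3, Viv:4, Rae:2, Yui:0, Ben:2, Quy:2, Cal:0
Odd-degree vertices: Hal, Dee, Fay, Ned.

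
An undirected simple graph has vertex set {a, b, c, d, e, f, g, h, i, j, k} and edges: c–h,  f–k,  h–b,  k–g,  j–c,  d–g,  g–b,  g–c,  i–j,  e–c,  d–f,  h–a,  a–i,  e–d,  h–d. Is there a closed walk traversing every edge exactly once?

Degrees: a:2, b:2, c:4, d:4, e:2, f:2, g:4, h:4, i:2, j:2, k:2
All degrees are even and the non-isolated vertices are connected — an Eulerian circuit exists.

Yes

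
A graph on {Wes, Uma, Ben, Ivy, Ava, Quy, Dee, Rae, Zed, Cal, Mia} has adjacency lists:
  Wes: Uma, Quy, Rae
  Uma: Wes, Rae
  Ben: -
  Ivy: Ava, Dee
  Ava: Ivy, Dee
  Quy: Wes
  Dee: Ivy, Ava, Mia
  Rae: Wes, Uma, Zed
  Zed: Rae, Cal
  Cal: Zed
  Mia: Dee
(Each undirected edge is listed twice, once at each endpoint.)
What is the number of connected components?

Component: {Ben}
Component: {Ivy, Ava, Dee, Mia}
Component: {Wes, Uma, Quy, Rae, Zed, Cal}

3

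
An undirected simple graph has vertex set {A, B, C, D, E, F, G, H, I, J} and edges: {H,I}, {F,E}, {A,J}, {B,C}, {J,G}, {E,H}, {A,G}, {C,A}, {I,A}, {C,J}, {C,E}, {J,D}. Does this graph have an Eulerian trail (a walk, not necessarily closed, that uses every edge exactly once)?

Degrees: A:4, B:1, C:4, D:1, E:3, F:1, G:2, H:2, I:2, J:4
Odd-degree vertices: B, D, E, F (4 total).
An Eulerian trail requires 0 or 2 odd-degree vertices; here there are 4.

No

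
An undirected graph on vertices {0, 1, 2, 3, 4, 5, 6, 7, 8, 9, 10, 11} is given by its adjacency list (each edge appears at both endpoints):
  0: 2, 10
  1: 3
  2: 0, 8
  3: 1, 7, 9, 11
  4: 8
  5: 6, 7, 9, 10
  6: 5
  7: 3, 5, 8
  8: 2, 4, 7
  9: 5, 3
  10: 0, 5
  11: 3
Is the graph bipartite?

A valid 2-coloring puts {1, 2, 4, 6, 7, 9, 10, 11} on one side and {0, 3, 5, 8} on the other; every edge crosses between the two sides.

Yes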